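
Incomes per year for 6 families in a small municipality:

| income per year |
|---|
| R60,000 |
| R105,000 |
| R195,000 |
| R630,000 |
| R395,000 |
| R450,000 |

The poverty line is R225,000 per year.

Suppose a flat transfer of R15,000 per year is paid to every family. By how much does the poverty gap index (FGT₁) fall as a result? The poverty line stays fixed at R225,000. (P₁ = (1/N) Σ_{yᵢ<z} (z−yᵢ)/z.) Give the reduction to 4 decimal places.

Before: below the line — R60,000, R105,000, R195,000; poverty gap index (FGT₁) = 0.233333.
After the R15,000 transfer: below the line — R75,000, R120,000, R210,000; poverty gap index (FGT₁) = 0.200000.
Reduction = 0.233333 − 0.200000 = 0.0333.

0.0333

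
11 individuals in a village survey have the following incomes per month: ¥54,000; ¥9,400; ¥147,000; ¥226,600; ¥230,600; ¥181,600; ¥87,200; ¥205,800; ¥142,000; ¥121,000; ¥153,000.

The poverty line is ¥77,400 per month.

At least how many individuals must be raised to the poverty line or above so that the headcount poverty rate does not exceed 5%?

2 of the 11 individuals are poor, so H = 2/11 = 0.182.
A headcount ratio of at most 5% allows at most ⌊0.05 × 11⌋ = 0 poor individuals.
So at least 2 − 0 = 2 must be lifted.

2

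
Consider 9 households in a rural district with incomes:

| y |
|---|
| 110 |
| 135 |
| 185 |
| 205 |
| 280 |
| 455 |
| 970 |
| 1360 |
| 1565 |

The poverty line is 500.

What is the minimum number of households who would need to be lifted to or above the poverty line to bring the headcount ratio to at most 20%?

5

Currently q = 6 of N = 9 are below the line (H = 0.667).
A headcount ratio of at most 20% allows at most ⌊0.20 × 9⌋ = 1 poor households.
So at least 6 − 1 = 5 must be lifted.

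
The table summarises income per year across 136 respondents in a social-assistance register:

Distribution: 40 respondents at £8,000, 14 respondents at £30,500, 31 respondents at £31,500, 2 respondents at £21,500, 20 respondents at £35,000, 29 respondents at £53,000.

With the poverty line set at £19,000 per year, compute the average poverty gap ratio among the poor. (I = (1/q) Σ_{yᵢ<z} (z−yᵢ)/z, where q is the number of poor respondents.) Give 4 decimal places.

0.5789

Below z: 40×£8,000 (q = 40 of N = 136).
Relative gaps: 0.5789 (×40); sum = 23.157895.
The income-gap ratio divides by q (the poor only): 23.157895 / 40 = 0.5789.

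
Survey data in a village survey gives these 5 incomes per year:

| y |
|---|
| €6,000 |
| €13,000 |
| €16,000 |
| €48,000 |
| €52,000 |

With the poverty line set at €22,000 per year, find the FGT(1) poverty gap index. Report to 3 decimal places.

Below the line: €6,000, €13,000, €16,000 (q = 3 of N = 5).
Relative gaps: (22000−6000)/22000 = 0.7273; (22000−13000)/22000 = 0.4091; (22000−16000)/22000 = 0.2727.
Σ = 1.409091. Dividing by the full population N = 5 gives P₁ = 0.282.

0.282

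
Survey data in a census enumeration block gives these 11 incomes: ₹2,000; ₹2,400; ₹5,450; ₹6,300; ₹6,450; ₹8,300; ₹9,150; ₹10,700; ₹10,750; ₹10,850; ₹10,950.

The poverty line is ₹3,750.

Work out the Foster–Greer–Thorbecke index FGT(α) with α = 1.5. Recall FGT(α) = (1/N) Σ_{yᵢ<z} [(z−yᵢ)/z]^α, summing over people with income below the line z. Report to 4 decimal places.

Below the line: ₹2,000, ₹2,400 (q = 2 of N = 11).
Shortfall ratios: (3750−2000)/3750 = 0.4667; (3750−2400)/3750 = 0.3600.
Raised to α = 1.5: 0.31879; 0.21600.
Sum = 0.534794; FGT(1.5) = 0.534794 / 11 = 0.0486.

0.0486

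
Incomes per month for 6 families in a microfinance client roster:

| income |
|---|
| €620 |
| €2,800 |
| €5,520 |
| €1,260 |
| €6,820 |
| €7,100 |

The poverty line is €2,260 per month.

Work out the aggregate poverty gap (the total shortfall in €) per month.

€2,640

Incomes under z: €620, €1,260 (q = 2 of N = 6).
Individual gaps: 2260−620 = 1640; 2260−1260 = 1000.
Aggregate gap = €2,640.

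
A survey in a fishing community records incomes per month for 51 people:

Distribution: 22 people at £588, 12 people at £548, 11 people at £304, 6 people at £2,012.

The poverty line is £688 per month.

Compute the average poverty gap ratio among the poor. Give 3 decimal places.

0.262

Incomes under z: 11×£304, 12×£548, 22×£588 (q = 45 of N = 51).
Shortfall ratios (z−y)/z: 0.5581 (×11), 0.2035 (×12), 0.1453 (×22); sum = 11.779070.
I averages over the q = 45 poor units only: 11.779070 / 45 = 0.262.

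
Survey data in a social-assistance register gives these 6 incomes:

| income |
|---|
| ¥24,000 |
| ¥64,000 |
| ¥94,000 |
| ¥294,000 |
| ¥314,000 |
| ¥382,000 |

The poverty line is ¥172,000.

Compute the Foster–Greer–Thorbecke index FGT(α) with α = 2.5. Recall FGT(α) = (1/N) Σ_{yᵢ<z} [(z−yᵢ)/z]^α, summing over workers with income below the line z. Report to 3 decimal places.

Incomes under z: ¥24,000, ¥64,000, ¥94,000 (q = 3 of N = 6).
Shortfall ratios: (172000−24000)/172000 = 0.8605; (172000−64000)/172000 = 0.6279; (172000−94000)/172000 = 0.4535.
Raised to α = 2.5: 0.68680; 0.31242; 0.13849.
Sum = 1.137713; FGT(2.5) = 1.137713 / 6 = 0.190.

0.190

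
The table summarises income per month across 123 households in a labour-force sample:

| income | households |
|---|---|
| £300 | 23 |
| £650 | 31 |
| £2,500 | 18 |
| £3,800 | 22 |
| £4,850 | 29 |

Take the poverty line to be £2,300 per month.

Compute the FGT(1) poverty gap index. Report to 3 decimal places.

0.343

Below the line: 23×£300, 31×£650 (q = 54 of N = 123).
Relative gaps: (2300−300)/2300 = 0.8696 (×23); (2300−650)/2300 = 0.7174 (×31).
Sum of shortfalls = 42.239130; P₁ averages over all N: 42.239130 / 123 = 0.343.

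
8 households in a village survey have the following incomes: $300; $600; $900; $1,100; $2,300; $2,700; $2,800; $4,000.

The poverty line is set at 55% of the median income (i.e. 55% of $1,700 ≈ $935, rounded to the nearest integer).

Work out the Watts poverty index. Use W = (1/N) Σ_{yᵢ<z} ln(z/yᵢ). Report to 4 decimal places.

0.2023

Incomes under z: $300, $600, $900 (q = 3 of N = 8).
Log gaps: ln(935/300) = 1.1368; ln(935/600) = 0.4436; ln(935/900) = 0.0382.
W = 1.618533 / 8 = 0.2023.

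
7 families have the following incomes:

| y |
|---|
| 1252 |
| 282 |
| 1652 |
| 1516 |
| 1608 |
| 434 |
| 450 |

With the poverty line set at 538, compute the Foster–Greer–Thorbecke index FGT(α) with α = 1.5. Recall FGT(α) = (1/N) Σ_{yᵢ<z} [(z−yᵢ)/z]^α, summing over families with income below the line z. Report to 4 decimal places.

0.0685

Incomes under z: 282, 434, 450 (q = 3 of N = 7).
Shortfall ratios: (538−282)/538 = 0.4758; (538−434)/538 = 0.1933; (538−450)/538 = 0.1636.
Raised to α = 1.5: 0.32824; 0.08499; 0.06615.
Sum = 0.479381; FGT(1.5) = 0.479381 / 7 = 0.0685.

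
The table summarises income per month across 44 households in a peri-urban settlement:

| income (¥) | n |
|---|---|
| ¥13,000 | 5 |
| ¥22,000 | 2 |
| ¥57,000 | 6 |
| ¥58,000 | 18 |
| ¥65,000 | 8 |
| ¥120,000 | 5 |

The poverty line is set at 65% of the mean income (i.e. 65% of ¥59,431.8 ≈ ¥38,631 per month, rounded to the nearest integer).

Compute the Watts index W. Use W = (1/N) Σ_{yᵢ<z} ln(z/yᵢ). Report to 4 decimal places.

Below z: 5×¥13,000, 2×¥22,000 (q = 7 of N = 44).
Log shortfalls: ln(38631/13000) = 1.0891 (×5); ln(38631/22000) = 0.5630 (×2).
W = 6.571554 / 44 = 0.1494.

0.1494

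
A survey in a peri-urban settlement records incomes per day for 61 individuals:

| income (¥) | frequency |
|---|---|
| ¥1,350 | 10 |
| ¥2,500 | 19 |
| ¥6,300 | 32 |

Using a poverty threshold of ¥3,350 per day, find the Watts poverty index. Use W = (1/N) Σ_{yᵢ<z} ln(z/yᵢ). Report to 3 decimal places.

Below z: 10×¥1,350, 19×¥2,500 (q = 29 of N = 61).
Log shortfalls: ln(3350/1350) = 0.9089 (×10); ln(3350/2500) = 0.2927 (×19).
W = 14.649280 / 61 = 0.240.

0.240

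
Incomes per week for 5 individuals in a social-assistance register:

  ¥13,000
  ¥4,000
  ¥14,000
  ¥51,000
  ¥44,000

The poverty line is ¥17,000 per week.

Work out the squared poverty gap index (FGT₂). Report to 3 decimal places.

Poor units: ¥4,000, ¥13,000, ¥14,000 (q = 3 of N = 5).
Relative gaps: (17000−4000)/17000 = 0.7647; (17000−13000)/17000 = 0.2353; (17000−14000)/17000 = 0.1765.
Squared: 0.5848; 0.0554; 0.0311.
Sum = 0.671280; P₂ = 0.671280 / 5 = 0.134.

0.134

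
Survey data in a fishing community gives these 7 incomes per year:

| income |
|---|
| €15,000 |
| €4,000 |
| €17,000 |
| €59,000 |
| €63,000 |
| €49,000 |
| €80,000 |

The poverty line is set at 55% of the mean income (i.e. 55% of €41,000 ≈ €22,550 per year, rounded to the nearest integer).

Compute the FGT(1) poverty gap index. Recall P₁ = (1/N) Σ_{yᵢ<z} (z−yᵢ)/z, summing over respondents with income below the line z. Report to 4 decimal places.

0.2005

Incomes under z: €4,000, €15,000, €17,000 (q = 3 of N = 7).
Shortfall ratios: (22550−4000)/22550 = 0.8226; (22550−15000)/22550 = 0.3348; (22550−17000)/22550 = 0.2461.
Σ = 1.403548. Dividing by the full population N = 7 gives P₁ = 0.2005.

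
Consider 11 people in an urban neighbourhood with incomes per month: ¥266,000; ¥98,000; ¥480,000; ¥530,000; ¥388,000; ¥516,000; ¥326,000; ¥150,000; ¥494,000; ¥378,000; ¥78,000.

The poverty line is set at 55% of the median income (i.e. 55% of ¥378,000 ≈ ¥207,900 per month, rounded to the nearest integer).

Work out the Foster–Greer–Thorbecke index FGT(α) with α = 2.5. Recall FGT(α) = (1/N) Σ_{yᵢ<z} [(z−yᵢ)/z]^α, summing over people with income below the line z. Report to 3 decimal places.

Below z: ¥78,000, ¥98,000, ¥150,000 (q = 3 of N = 11).
Shortfall ratios: (207900−78000)/207900 = 0.6248; (207900−98000)/207900 = 0.5286; (207900−150000)/207900 = 0.2785.
Raised to α = 2.5: 0.30859; 0.20317; 0.04093.
Sum = 0.552694; FGT(2.5) = 0.552694 / 11 = 0.050.

0.050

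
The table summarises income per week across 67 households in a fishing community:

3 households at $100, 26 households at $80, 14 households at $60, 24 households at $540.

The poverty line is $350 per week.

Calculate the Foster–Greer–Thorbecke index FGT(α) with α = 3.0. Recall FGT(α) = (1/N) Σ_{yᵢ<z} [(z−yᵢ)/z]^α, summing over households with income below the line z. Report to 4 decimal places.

Below the line: 14×$60, 26×$80, 3×$100 (q = 43 of N = 67).
Normalized shortfalls: (350−60)/350 = 0.8286 (×14); (350−80)/350 = 0.7714 (×26); (350−100)/350 = 0.7143 (×3).
Raised to α = 3.0: 0.56884 (×14); 0.45908 (×26); 0.36443 (×3).
Sum = 20.993096; FGT(3.0) = 20.993096 / 67 = 0.3133.

0.3133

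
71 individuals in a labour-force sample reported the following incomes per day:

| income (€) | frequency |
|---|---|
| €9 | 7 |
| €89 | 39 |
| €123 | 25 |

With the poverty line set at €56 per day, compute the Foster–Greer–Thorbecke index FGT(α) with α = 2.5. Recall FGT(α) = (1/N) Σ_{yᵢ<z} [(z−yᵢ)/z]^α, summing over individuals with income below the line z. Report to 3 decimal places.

Incomes under z: 7×€9 (q = 7 of N = 71).
Gap ratios (z−y)/z: (56−9)/56 = 0.8393 (×7).
Raised to α = 2.5: 0.64532 (×7).
Sum = 4.517234; FGT(2.5) = 4.517234 / 71 = 0.064.

0.064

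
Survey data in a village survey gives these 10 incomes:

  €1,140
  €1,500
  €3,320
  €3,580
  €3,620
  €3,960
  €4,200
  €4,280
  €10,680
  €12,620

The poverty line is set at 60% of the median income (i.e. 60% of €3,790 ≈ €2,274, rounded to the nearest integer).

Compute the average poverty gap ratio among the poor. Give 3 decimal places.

Below z: €1,140, €1,500 (q = 2 of N = 10).
Shortfall ratios (z−y)/z: 0.4987, 0.3404; sum = 0.839050.
The income-gap ratio divides by q (the poor only): 0.839050 / 2 = 0.420.

0.420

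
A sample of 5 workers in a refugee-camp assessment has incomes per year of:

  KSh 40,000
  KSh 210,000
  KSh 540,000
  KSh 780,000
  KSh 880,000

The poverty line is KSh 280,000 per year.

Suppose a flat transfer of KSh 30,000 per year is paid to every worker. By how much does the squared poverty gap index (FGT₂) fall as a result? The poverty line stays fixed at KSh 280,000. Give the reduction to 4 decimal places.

Before: below the line — KSh 40,000, KSh 210,000; squared poverty gap index (FGT₂) = 0.159439.
After the KSh 30,000 transfer: below the line — KSh 70,000, KSh 240,000; squared poverty gap index (FGT₂) = 0.116582.
Reduction = 0.159439 − 0.116582 = 0.0429.

0.0429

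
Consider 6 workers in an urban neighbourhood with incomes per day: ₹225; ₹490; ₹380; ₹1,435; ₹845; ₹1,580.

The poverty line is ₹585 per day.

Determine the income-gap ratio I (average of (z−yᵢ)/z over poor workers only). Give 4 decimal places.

0.3761

Incomes under z: ₹225, ₹380, ₹490 (q = 3 of N = 6).
Relative gaps: 0.6154, 0.3504, 0.1624; sum = 1.128205.
The income-gap ratio divides by q (the poor only): 1.128205 / 3 = 0.3761.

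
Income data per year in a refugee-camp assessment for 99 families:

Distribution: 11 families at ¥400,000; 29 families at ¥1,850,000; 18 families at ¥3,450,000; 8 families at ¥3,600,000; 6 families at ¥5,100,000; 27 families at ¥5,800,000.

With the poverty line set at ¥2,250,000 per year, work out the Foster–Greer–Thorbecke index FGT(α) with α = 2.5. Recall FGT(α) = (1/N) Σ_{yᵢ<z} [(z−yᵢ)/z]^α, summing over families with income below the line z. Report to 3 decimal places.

0.072

Poor units: 11×¥400,000, 29×¥1,850,000 (q = 40 of N = 99).
Normalized shortfalls: (2250000−400000)/2250000 = 0.8222 (×11); (2250000−1850000)/2250000 = 0.1778 (×29).
Raised to α = 2.5: 0.61302 (×11); 0.01333 (×29).
Sum = 7.129643; FGT(2.5) = 7.129643 / 99 = 0.072.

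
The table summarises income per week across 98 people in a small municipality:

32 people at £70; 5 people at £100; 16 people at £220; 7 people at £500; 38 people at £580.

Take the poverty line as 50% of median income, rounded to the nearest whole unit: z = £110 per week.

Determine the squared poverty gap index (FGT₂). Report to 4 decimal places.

0.0436

Poor units: 32×£70, 5×£100 (q = 37 of N = 98).
Relative gaps: (110−70)/110 = 0.3636 (×32); (110−100)/110 = 0.0909 (×5).
Squared: 0.1322 (×32); 0.0083 (×5).
Sum = 4.272727; P₂ = 4.272727 / 98 = 0.0436.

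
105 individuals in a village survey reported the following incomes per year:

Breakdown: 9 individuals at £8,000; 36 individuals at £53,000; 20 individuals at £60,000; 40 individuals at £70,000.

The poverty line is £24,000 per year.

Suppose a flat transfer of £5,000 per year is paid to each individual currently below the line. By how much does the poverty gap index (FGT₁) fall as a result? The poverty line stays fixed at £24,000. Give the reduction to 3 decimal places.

0.018

Before: below the line — 9×£8,000; poverty gap index (FGT₁) = 0.05714.
After the £5,000 transfer: below the line — 9×£13,000; poverty gap index (FGT₁) = 0.03929.
Reduction = 0.05714 − 0.03929 = 0.018.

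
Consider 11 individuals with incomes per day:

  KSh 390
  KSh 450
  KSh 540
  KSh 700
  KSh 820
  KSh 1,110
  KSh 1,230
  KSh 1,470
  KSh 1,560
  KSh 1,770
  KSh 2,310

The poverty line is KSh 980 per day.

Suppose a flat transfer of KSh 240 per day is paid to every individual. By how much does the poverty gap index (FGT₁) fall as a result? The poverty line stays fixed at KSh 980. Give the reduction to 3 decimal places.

0.104

Before: below the line — KSh 390, KSh 450, KSh 540, KSh 700, KSh 820; poverty gap index (FGT₁) = 0.18553.
After the KSh 240 transfer: below the line — KSh 630, KSh 690, KSh 780, KSh 940; poverty gap index (FGT₁) = 0.08163.
Reduction = 0.18553 − 0.08163 = 0.104.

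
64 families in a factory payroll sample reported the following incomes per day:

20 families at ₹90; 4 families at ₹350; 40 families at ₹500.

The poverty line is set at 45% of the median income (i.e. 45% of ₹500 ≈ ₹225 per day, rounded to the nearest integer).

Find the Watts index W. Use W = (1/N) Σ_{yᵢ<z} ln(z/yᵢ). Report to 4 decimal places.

Below the line: 20×₹90 (q = 20 of N = 64).
Log gaps: ln(225/90) = 0.9163 (×20).
W = 18.325815 / 64 = 0.2863.

0.2863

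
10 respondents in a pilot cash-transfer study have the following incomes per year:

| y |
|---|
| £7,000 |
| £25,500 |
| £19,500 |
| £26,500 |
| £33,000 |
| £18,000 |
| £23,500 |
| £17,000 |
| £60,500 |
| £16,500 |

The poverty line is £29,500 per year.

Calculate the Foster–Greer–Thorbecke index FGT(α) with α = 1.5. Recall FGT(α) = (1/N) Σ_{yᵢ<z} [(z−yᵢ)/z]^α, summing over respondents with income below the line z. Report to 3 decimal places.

Below the line: £7,000, £16,500, £17,000, £18,000, £19,500, £23,500, £25,500, £26,500 (q = 8 of N = 10).
Normalized shortfalls: (29500−7000)/29500 = 0.7627; (29500−16500)/29500 = 0.4407; (29500−17000)/29500 = 0.4237; (29500−18000)/29500 = 0.3898; (29500−19500)/29500 = 0.3390; (29500−23500)/29500 = 0.2034; (29500−25500)/29500 = 0.1356; (29500−26500)/29500 = 0.1017.
Raised to α = 1.5: 0.66610; 0.29254; 0.27582; 0.24340; 0.19736; 0.09173; 0.04993; 0.03243.
Sum = 1.849309; FGT(1.5) = 1.849309 / 10 = 0.185.

0.185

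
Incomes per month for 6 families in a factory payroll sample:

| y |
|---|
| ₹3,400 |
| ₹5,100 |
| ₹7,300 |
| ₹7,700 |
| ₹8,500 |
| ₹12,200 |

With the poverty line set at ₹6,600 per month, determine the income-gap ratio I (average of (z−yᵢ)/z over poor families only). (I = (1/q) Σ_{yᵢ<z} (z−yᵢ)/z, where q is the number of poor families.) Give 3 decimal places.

0.356

Incomes under z: ₹3,400, ₹5,100 (q = 2 of N = 6).
Relative gaps: 0.4848, 0.2273; sum = 0.712121.
The income-gap ratio divides by q (the poor only): 0.712121 / 2 = 0.356.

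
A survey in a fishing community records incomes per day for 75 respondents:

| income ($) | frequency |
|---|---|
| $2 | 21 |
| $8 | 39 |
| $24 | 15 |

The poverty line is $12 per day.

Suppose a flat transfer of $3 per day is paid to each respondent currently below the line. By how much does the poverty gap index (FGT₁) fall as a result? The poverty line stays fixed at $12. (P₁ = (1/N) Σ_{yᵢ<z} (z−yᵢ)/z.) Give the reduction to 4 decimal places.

0.2000

Before: below the line — 21×$2, 39×$8; poverty gap index (FGT₁) = 0.406667.
After the $3 transfer: below the line — 21×$5, 39×$11; poverty gap index (FGT₁) = 0.206667.
Reduction = 0.406667 − 0.206667 = 0.2000.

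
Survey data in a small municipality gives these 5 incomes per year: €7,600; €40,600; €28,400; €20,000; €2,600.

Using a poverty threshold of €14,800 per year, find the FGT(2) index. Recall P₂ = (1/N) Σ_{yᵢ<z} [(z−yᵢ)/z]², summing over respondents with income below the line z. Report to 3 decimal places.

Incomes under z: €2,600, €7,600 (q = 2 of N = 5).
Gap ratios (z−y)/z: (14800−2600)/14800 = 0.8243; (14800−7600)/14800 = 0.4865.
Squared: 0.6795; 0.2367.
Sum = 0.916180; P₂ = 0.916180 / 5 = 0.183.

0.183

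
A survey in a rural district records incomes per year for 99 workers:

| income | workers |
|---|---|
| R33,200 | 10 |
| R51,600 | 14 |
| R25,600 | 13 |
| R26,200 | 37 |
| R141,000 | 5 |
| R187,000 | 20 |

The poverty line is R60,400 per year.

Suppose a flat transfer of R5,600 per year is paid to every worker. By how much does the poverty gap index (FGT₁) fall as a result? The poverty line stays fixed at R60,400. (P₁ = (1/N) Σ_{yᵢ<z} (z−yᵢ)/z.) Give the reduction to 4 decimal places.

0.0693

Before: below the line — 13×R25,600, 37×R26,200, 10×R33,200, 14×R51,600; poverty gap index (FGT₁) = 0.353368.
After the R5,600 transfer: below the line — 13×R31,200, 37×R31,800, 10×R38,800, 14×R57,200; poverty gap index (FGT₁) = 0.284066.
Reduction = 0.353368 − 0.284066 = 0.0693.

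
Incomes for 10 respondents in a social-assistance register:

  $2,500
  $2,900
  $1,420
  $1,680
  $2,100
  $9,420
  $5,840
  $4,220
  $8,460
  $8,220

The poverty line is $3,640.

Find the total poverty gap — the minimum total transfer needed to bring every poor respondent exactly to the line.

Below z: $1,420, $1,680, $2,100, $2,500, $2,900 (q = 5 of N = 10).
Individual gaps: 3640−1420 = 2220; 3640−1680 = 1960; 3640−2100 = 1540; 3640−2500 = 1140; 3640−2900 = 740.
Aggregate gap = $7,600.

$7,600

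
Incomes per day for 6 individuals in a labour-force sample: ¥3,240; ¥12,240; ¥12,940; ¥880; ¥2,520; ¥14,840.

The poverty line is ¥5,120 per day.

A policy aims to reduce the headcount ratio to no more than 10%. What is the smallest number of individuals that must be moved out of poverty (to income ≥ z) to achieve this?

Currently q = 3 of N = 6 are below the line (H = 0.500).
A headcount ratio of at most 10% allows at most ⌊0.10 × 6⌋ = 0 poor individuals.
So at least 3 − 0 = 3 must be lifted.

3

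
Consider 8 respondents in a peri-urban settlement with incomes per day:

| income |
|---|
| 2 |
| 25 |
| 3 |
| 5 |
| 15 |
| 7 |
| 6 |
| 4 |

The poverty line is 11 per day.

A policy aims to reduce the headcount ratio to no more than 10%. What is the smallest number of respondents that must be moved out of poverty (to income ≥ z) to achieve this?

6

Currently q = 6 of N = 8 are below the line (H = 0.750).
A headcount ratio of at most 10% allows at most ⌊0.10 × 8⌋ = 0 poor respondents.
So at least 6 − 0 = 6 must be lifted.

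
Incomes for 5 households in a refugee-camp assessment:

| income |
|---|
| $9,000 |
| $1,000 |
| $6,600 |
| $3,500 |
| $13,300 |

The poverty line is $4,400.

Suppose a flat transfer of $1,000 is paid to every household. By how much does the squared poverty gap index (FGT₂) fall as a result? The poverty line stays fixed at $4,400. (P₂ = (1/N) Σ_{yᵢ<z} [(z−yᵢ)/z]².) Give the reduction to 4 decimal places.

0.0683

Before: below the line — $1,000, $3,500; squared poverty gap index (FGT₂) = 0.127789.
After the $1,000 transfer: below the line — $2,000; squared poverty gap index (FGT₂) = 0.059504.
Reduction = 0.127789 − 0.059504 = 0.0683.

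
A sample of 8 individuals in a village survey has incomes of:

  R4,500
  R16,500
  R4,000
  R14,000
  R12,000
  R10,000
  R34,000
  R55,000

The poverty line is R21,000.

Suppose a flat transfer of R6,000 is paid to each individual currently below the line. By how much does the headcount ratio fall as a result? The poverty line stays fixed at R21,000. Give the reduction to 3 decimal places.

0.125

Before: below the line — R4,000, R4,500, R10,000, R12,000, R14,000, R16,500; headcount ratio = 0.75000.
After the R6,000 transfer: below the line — R10,000, R10,500, R16,000, R18,000, R20,000; headcount ratio = 0.62500.
Reduction = 0.75000 − 0.62500 = 0.125.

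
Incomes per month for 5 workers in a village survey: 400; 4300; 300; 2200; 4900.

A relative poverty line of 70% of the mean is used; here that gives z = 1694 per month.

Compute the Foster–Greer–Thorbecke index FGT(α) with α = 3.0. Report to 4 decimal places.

0.2006

Below the line: 300, 400 (q = 2 of N = 5).
Relative gaps: (1694−300)/1694 = 0.8229; (1694−400)/1694 = 0.7639.
Raised to α = 3.0: 0.55725; 0.44572.
Sum = 1.002968; FGT(3.0) = 1.002968 / 5 = 0.2006.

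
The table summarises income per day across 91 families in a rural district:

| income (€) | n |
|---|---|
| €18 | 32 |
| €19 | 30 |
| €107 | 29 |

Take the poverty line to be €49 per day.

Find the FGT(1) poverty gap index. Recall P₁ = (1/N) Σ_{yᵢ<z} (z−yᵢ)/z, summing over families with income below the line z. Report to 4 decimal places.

0.4243

Incomes under z: 32×€18, 30×€19 (q = 62 of N = 91).
Normalized shortfalls: (49−18)/49 = 0.6327 (×32); (49−19)/49 = 0.6122 (×30).
Sum of shortfalls = 38.612245; P₁ averages over all N: 38.612245 / 91 = 0.4243.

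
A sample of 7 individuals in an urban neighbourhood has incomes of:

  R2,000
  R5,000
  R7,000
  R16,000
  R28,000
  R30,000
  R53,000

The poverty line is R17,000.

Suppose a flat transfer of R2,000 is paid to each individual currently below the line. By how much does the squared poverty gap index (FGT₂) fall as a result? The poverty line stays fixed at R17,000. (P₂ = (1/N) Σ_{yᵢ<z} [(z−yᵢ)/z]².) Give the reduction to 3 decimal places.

0.068

Before: below the line — R2,000, R5,000, R7,000, R16,000; squared poverty gap index (FGT₂) = 0.23233.
After the R2,000 transfer: below the line — R4,000, R7,000, R9,000; squared poverty gap index (FGT₂) = 0.16461.
Reduction = 0.23233 − 0.16461 = 0.068.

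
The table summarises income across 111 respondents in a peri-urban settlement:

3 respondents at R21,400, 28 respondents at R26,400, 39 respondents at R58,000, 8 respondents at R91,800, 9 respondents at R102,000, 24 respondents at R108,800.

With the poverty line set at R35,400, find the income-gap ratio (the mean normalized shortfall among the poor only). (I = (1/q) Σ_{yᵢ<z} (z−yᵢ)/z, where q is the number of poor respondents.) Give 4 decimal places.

0.2679

Below z: 3×R21,400, 28×R26,400 (q = 31 of N = 111).
Shortfall ratios (z−y)/z: 0.3955 (×3), 0.2542 (×28); sum = 8.305085.
The income-gap ratio divides by q (the poor only): 8.305085 / 31 = 0.2679.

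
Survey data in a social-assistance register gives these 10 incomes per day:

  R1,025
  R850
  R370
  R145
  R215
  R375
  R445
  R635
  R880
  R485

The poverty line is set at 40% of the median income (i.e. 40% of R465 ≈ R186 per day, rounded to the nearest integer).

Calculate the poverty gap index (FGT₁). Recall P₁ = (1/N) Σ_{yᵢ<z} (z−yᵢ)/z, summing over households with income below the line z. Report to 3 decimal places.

Below z: R145 (q = 1 of N = 10).
Relative gaps: (186−145)/186 = 0.2204.
Σ = 0.220430. Dividing by the full population N = 10 gives P₁ = 0.022.

0.022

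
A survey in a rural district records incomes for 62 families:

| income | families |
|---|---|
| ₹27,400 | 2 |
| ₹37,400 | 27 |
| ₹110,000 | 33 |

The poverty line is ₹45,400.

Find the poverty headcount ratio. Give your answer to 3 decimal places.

29 of the 62 families have income below ₹45,400.
H = 29/62 = 0.468.

0.468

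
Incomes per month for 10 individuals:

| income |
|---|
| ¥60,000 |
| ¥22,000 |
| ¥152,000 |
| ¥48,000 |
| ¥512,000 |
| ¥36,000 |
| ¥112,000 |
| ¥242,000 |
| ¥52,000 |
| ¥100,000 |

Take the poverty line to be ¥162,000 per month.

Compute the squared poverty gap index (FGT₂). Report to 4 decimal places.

0.2950

Below the line: ¥22,000, ¥36,000, ¥48,000, ¥52,000, ¥60,000, ¥100,000, ¥112,000, ¥152,000 (q = 8 of N = 10).
Normalized shortfalls: (162000−22000)/162000 = 0.8642; (162000−36000)/162000 = 0.7778; (162000−48000)/162000 = 0.7037; (162000−52000)/162000 = 0.6790; (162000−60000)/162000 = 0.6296; (162000−100000)/162000 = 0.3827; (162000−112000)/162000 = 0.3086; (162000−152000)/162000 = 0.0617.
Squared: 0.7468; 0.6049; 0.4952; 0.4611; 0.3964; 0.1465; 0.0953; 0.0038.
Sum = 2.950008; P₂ = 2.950008 / 10 = 0.2950.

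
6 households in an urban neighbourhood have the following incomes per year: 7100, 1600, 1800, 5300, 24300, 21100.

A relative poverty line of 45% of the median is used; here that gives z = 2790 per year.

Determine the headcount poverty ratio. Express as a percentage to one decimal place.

2 of the 6 households have income below 2790.
H = 2/6 = 33.3%.

33.3%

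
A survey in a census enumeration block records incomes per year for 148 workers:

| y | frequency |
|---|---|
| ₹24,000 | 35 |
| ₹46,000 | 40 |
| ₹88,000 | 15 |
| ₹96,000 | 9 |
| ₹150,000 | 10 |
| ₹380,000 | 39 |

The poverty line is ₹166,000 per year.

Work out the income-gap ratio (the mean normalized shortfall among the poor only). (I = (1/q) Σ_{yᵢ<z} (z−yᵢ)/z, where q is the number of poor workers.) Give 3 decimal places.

0.648

Poor units: 35×₹24,000, 40×₹46,000, 15×₹88,000, 9×₹96,000, 10×₹150,000 (q = 109 of N = 148).
Relative gaps: 0.8554 (×35), 0.7229 (×40), 0.4699 (×15), 0.4217 (×9), 0.0964 (×10); sum = 70.662651.
The income-gap ratio divides by q (the poor only): 70.662651 / 109 = 0.648.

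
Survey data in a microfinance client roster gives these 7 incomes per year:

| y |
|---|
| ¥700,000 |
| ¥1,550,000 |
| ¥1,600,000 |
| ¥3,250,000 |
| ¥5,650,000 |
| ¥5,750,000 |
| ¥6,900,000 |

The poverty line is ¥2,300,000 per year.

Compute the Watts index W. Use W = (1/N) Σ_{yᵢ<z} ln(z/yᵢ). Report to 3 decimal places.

0.278

Below the line: ¥700,000, ¥1,550,000, ¥1,600,000 (q = 3 of N = 7).
ln(z/y) terms: ln(2300000/700000) = 1.1896; ln(2300000/1550000) = 0.3947; ln(2300000/1600000) = 0.3629.
W = 1.947144 / 7 = 0.278.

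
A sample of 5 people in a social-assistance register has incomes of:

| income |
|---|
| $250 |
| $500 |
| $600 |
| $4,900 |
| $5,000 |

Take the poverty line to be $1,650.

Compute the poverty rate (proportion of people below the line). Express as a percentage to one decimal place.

60.0%

3 of the 5 people have income below $1,650.
H = 3/5 = 60.0%.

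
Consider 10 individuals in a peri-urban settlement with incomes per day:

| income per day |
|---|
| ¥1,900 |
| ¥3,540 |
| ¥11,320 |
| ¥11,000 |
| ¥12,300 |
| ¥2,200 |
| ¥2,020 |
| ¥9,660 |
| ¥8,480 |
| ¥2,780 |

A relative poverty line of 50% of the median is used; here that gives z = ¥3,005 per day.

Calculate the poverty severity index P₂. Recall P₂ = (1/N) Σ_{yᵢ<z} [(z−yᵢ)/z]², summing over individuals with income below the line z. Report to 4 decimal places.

Incomes under z: ¥1,900, ¥2,020, ¥2,200, ¥2,780 (q = 4 of N = 10).
Gap ratios (z−y)/z: (3005−1900)/3005 = 0.3677; (3005−2020)/3005 = 0.3278; (3005−2200)/3005 = 0.2679; (3005−2780)/3005 = 0.0749.
Squared: 0.1352; 0.1074; 0.0718; 0.0056.
Sum = 0.320032; P₂ = 0.320032 / 10 = 0.0320.

0.0320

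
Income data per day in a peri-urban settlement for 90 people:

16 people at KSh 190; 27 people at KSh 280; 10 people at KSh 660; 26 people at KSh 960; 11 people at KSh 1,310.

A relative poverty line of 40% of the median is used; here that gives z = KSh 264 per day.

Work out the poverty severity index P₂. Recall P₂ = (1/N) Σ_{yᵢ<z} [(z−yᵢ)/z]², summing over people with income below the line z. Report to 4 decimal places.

0.0140

Poor units: 16×KSh 190 (q = 16 of N = 90).
Normalized shortfalls: (264−190)/264 = 0.2803 (×16).
Squared: 0.0786 (×16).
Sum = 1.257117; P₂ = 1.257117 / 90 = 0.0140.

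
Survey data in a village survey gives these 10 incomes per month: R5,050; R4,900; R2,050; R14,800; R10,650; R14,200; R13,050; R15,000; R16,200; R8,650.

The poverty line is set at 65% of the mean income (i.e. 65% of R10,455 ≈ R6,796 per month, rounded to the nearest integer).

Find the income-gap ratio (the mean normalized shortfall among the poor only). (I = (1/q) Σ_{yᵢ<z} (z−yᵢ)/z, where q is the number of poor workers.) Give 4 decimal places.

Below z: R2,050, R4,900, R5,050 (q = 3 of N = 10).
Shortfall ratios (z−y)/z: 0.6984, 0.2790, 0.2569; sum = 1.234255.
The income-gap ratio divides by q (the poor only): 1.234255 / 3 = 0.4114.

0.4114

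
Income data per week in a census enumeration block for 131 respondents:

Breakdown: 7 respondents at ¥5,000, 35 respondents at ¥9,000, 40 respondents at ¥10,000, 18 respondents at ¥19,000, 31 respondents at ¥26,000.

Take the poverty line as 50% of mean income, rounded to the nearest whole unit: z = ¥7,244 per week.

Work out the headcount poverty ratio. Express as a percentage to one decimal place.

7 of the 131 respondents have income below ¥7,244.
H = 7/131 = 5.3%.

5.3%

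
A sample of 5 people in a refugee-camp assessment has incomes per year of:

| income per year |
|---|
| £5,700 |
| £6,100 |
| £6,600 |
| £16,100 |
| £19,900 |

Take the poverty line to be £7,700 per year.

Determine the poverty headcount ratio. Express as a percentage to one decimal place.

3 of the 5 people have income below £7,700.
H = 3/5 = 60.0%.

60.0%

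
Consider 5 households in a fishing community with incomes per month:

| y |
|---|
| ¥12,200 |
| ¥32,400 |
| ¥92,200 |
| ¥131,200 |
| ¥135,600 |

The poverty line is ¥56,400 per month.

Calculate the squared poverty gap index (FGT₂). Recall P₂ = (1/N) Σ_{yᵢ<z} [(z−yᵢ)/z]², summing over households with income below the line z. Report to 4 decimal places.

0.1590

Below the line: ¥12,200, ¥32,400 (q = 2 of N = 5).
Normalized shortfalls: (56400−12200)/56400 = 0.7837; (56400−32400)/56400 = 0.4255.
Squared: 0.6142; 0.1811.
Sum = 0.795244; P₂ = 0.795244 / 5 = 0.1590.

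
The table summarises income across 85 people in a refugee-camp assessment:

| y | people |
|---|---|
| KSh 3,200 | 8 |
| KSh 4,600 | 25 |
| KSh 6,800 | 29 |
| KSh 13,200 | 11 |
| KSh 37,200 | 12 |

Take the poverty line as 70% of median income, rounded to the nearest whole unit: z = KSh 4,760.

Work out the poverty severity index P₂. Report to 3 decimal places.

0.010

Below z: 8×KSh 3,200, 25×KSh 4,600 (q = 33 of N = 85).
Shortfall ratios: (4760−3200)/4760 = 0.3277 (×8); (4760−4600)/4760 = 0.0336 (×25).
Squared: 0.1074 (×8); 0.0011 (×25).
Sum = 0.887508; P₂ = 0.887508 / 85 = 0.010.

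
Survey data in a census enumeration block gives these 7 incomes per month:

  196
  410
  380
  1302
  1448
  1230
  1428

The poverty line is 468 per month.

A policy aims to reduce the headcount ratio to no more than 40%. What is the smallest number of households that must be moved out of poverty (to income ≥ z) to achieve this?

1

3 of the 7 households are poor, so H = 3/7 = 0.429.
A headcount ratio of at most 40% allows at most ⌊0.40 × 7⌋ = 2 poor households.
So at least 3 − 2 = 1 must be lifted.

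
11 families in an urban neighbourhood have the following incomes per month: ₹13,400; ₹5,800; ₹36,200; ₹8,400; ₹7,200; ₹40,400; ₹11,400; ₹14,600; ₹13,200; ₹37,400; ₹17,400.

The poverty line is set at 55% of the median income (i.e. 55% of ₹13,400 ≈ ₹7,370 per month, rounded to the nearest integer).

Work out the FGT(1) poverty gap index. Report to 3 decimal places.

0.021

Below the line: ₹5,800, ₹7,200 (q = 2 of N = 11).
Relative gaps: (7370−5800)/7370 = 0.2130; (7370−7200)/7370 = 0.0231.
Sum of shortfalls = 0.236092; P₁ averages over all N: 0.236092 / 11 = 0.021.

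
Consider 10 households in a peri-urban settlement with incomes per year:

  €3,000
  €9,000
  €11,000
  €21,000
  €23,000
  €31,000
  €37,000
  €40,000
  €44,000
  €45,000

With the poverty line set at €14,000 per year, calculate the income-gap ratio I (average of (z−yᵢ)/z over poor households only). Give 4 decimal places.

Poor units: €3,000, €9,000, €11,000 (q = 3 of N = 10).
Shortfall ratios (z−y)/z: 0.7857, 0.3571, 0.2143; sum = 1.357143.
I averages over the q = 3 poor units only: 1.357143 / 3 = 0.4524.

0.4524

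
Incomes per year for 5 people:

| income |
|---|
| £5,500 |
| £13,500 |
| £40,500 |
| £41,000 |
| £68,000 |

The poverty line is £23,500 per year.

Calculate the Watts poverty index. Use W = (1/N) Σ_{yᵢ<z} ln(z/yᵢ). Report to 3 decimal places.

Incomes under z: £5,500, £13,500 (q = 2 of N = 5).
Log shortfalls: ln(23500/5500) = 1.4523; ln(23500/13500) = 0.5543.
W = 2.006563 / 5 = 0.401.

0.401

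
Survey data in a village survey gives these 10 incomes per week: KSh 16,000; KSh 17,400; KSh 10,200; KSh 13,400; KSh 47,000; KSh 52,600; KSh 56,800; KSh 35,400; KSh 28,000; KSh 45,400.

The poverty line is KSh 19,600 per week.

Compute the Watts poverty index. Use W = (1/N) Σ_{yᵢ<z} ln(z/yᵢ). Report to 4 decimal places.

0.1355

Incomes under z: KSh 10,200, KSh 13,400, KSh 16,000, KSh 17,400 (q = 4 of N = 10).
ln(z/y) terms: ln(19600/10200) = 0.6531; ln(19600/13400) = 0.3803; ln(19600/16000) = 0.2029; ln(19600/17400) = 0.1191.
W = 1.355417 / 10 = 0.1355.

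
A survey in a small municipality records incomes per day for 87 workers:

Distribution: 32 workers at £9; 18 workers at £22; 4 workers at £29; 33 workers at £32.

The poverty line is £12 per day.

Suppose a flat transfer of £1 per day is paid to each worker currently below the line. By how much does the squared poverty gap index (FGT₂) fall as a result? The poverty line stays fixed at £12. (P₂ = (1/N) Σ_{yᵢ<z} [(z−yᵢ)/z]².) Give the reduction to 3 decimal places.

Before: below the line — 32×£9; squared poverty gap index (FGT₂) = 0.02299.
After the £1 transfer: below the line — 32×£10; squared poverty gap index (FGT₂) = 0.01022.
Reduction = 0.02299 − 0.01022 = 0.013.

0.013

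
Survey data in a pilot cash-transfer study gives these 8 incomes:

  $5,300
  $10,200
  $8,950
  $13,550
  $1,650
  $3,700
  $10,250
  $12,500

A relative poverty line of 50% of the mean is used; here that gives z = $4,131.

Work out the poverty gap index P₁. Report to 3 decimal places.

Below the line: $1,650, $3,700 (q = 2 of N = 8).
Relative gaps: (4131−1650)/4131 = 0.6006; (4131−3700)/4131 = 0.1043.
Σ = 0.704914. Dividing by the full population N = 8 gives P₁ = 0.088.

0.088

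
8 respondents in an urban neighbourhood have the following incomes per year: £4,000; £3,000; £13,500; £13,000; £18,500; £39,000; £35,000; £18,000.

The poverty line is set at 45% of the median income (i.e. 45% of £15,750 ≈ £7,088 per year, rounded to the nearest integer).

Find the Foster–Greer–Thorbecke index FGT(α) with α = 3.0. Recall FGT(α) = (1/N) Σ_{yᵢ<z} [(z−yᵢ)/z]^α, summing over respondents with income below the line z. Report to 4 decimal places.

Below z: £3,000, £4,000 (q = 2 of N = 8).
Relative gaps: (7088−3000)/7088 = 0.5767; (7088−4000)/7088 = 0.4357.
Raised to α = 3.0: 0.19185; 0.08269.
Sum = 0.274541; FGT(3.0) = 0.274541 / 8 = 0.0343.

0.0343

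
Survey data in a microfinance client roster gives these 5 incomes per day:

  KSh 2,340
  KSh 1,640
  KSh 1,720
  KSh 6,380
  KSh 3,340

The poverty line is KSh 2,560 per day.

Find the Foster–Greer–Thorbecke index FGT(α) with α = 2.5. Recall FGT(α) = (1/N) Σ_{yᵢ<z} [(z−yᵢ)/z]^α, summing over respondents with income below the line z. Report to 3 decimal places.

Poor units: KSh 1,640, KSh 1,720, KSh 2,340 (q = 3 of N = 5).
Shortfall ratios: (2560−1640)/2560 = 0.3594; (2560−1720)/2560 = 0.3281; (2560−2340)/2560 = 0.0859.
Raised to α = 2.5: 0.07742; 0.06167; 0.00216.
Sum = 0.141261; FGT(2.5) = 0.141261 / 5 = 0.028.

0.028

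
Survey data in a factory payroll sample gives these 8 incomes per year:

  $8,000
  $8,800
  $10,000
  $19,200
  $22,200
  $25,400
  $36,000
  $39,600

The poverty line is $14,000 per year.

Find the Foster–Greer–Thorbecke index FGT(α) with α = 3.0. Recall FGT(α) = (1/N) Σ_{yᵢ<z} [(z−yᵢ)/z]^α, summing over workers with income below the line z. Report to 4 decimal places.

0.0192

Poor units: $8,000, $8,800, $10,000 (q = 3 of N = 8).
Relative gaps: (14000−8000)/14000 = 0.4286; (14000−8800)/14000 = 0.3714; (14000−10000)/14000 = 0.2857.
Raised to α = 3.0: 0.07872; 0.05124; 0.02332.
Sum = 0.153283; FGT(3.0) = 0.153283 / 8 = 0.0192.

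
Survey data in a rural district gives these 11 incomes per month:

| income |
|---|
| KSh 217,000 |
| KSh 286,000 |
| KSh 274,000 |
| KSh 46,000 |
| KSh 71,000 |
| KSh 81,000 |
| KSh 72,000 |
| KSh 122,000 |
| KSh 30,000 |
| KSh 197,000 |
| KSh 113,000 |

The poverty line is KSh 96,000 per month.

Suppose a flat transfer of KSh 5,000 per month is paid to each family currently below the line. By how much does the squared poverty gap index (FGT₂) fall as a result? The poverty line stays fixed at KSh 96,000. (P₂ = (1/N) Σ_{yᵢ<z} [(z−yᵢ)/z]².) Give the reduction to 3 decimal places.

Before: below the line — KSh 30,000, KSh 46,000, KSh 71,000, KSh 72,000, KSh 81,000; squared poverty gap index (FGT₂) = 0.08170.
After the KSh 5,000 transfer: below the line — KSh 35,000, KSh 51,000, KSh 76,000, KSh 77,000, KSh 86,000; squared poverty gap index (FGT₂) = 0.06517.
Reduction = 0.08170 − 0.06517 = 0.017.

0.017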